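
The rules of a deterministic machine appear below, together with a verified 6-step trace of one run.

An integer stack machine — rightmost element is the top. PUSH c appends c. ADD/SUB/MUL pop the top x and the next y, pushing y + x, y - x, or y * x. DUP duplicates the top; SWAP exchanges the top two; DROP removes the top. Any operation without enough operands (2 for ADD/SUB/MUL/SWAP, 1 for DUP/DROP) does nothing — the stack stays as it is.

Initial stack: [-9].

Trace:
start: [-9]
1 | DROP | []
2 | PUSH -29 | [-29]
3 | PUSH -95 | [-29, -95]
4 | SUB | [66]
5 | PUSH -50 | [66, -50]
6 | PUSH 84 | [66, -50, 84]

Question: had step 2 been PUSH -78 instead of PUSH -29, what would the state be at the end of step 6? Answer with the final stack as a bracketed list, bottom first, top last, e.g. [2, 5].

[17, -50, 84]

(re-executing from step 2 with the substitution; state before step 2: [])
2 | PUSH -78 | [-78]
3 | PUSH -95 | [-78, -95]
4 | SUB | [17]
5 | PUSH -50 | [17, -50]
6 | PUSH 84 | [17, -50, 84]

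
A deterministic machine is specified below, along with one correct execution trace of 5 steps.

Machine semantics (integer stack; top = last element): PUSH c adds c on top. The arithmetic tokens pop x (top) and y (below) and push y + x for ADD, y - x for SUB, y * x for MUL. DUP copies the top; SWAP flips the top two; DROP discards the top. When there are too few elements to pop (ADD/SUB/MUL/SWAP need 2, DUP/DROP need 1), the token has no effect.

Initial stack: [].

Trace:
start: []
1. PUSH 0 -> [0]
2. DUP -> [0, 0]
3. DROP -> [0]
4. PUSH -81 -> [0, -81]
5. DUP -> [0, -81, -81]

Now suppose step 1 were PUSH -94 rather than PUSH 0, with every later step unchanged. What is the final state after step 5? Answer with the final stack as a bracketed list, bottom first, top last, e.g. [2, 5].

(re-executing from step 1 with the substitution; state before step 1: [])
1. PUSH -94 -> [-94]
2. DUP -> [-94, -94]
3. DROP -> [-94]
4. PUSH -81 -> [-94, -81]
5. DUP -> [-94, -81, -81]

[-94, -81, -81]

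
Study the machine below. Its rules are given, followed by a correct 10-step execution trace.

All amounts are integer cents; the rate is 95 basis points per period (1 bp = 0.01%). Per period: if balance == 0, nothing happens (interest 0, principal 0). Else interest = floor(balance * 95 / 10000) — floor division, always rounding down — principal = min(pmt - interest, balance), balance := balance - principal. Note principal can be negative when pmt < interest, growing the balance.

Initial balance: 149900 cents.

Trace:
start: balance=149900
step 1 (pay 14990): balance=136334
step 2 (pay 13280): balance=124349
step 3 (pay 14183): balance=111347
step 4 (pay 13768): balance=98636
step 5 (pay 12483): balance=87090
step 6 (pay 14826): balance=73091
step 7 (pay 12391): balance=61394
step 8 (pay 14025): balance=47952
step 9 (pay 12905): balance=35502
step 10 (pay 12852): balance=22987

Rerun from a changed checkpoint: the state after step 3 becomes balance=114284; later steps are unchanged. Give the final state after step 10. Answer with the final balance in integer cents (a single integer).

state after step 3 := balance=114284
step 4 (pay 13768): balance=101601
step 5 (pay 12483): balance=90083
step 6 (pay 14826): balance=76112
step 7 (pay 12391): balance=64444
step 8 (pay 14025): balance=51031
step 9 (pay 12905): balance=38610
step 10 (pay 12852): balance=26124

26124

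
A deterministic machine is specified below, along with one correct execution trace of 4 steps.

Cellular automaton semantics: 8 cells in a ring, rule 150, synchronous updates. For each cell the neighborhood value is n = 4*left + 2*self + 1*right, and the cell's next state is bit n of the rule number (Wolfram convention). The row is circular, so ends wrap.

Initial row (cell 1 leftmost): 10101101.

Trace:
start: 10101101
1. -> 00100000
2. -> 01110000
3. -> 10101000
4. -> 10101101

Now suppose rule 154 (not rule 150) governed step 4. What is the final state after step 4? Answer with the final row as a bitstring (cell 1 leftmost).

(re-executing step 4 under rule 154; state before step 4: 10101000)
4. -> 00000101

00000101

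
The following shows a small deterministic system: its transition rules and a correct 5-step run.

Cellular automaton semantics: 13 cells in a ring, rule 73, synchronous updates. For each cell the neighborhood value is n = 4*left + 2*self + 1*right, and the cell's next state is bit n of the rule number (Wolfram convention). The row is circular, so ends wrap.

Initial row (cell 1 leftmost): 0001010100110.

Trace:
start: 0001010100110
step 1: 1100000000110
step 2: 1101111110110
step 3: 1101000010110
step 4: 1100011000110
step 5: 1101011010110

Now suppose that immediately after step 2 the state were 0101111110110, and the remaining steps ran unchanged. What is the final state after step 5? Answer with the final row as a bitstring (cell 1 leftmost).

state after step 2 := 0101111110110
step 3: 0001000010110
step 4: 1100011000110
step 5: 1101011010110

1101011010110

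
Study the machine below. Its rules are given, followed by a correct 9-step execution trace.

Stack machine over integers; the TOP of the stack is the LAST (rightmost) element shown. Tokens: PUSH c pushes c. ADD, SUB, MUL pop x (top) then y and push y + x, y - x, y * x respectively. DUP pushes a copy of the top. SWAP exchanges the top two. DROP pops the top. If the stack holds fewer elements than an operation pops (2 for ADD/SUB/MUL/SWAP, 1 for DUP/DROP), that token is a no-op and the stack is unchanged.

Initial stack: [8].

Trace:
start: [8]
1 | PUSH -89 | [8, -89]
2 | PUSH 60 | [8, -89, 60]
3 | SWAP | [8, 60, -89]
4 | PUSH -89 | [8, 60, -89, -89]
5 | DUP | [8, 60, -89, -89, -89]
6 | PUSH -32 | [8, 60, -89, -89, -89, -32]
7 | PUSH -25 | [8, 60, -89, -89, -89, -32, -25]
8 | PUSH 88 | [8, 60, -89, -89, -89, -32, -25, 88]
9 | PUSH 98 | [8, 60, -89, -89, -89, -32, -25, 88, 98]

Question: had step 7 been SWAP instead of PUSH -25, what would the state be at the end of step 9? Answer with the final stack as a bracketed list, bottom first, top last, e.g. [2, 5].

[8, 60, -89, -89, -32, -89, 88, 98]

(re-executing from step 7 with the substitution; state before step 7: [8, 60, -89, -89, -89, -32])
7 | SWAP | [8, 60, -89, -89, -32, -89]
8 | PUSH 88 | [8, 60, -89, -89, -32, -89, 88]
9 | PUSH 98 | [8, 60, -89, -89, -32, -89, 88, 98]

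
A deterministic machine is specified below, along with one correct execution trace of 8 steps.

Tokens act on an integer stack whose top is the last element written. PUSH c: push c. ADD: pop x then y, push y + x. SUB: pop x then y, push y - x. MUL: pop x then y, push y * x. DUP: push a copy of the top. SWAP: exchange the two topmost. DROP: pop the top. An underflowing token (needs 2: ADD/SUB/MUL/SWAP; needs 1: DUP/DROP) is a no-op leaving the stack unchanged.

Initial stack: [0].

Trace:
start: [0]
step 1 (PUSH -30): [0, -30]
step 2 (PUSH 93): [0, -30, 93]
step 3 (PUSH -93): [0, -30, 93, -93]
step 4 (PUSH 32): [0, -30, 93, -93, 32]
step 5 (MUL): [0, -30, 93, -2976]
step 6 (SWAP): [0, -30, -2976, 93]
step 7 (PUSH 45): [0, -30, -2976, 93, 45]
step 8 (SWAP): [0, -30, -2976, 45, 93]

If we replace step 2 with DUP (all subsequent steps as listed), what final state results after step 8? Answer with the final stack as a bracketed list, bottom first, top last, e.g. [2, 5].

(re-executing from step 2 with the substitution; state before step 2: [0, -30])
step 2 (DUP): [0, -30, -30]
step 3 (PUSH -93): [0, -30, -30, -93]
step 4 (PUSH 32): [0, -30, -30, -93, 32]
step 5 (MUL): [0, -30, -30, -2976]
step 6 (SWAP): [0, -30, -2976, -30]
step 7 (PUSH 45): [0, -30, -2976, -30, 45]
step 8 (SWAP): [0, -30, -2976, 45, -30]

[0, -30, -2976, 45, -30]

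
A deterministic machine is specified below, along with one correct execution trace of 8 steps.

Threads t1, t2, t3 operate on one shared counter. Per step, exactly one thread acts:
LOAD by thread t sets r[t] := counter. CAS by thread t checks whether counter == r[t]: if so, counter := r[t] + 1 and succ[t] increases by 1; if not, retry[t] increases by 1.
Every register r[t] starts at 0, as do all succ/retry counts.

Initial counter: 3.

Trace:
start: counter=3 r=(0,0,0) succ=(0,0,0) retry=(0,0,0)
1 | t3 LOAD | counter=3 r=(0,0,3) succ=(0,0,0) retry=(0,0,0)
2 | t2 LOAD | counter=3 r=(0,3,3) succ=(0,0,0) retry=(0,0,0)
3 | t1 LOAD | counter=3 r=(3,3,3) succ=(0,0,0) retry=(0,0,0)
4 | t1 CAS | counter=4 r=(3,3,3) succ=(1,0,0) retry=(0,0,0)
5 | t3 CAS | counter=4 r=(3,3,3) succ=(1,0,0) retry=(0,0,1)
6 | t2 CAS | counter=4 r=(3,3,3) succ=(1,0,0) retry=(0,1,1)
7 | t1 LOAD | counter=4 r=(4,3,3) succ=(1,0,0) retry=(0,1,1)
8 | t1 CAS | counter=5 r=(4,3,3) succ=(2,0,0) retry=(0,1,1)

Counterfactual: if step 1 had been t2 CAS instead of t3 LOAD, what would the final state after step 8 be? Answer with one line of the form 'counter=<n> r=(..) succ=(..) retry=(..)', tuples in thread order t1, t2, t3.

(re-executing from step 1 with the substitution; state before step 1: counter=3 r=(0,0,0) succ=(0,0,0) retry=(0,0,0))
1 | t2 CAS | counter=3 r=(0,0,0) succ=(0,0,0) retry=(0,1,0)
2 | t2 LOAD | counter=3 r=(0,3,0) succ=(0,0,0) retry=(0,1,0)
3 | t1 LOAD | counter=3 r=(3,3,0) succ=(0,0,0) retry=(0,1,0)
4 | t1 CAS | counter=4 r=(3,3,0) succ=(1,0,0) retry=(0,1,0)
5 | t3 CAS | counter=4 r=(3,3,0) succ=(1,0,0) retry=(0,1,1)
6 | t2 CAS | counter=4 r=(3,3,0) succ=(1,0,0) retry=(0,2,1)
7 | t1 LOAD | counter=4 r=(4,3,0) succ=(1,0,0) retry=(0,2,1)
8 | t1 CAS | counter=5 r=(4,3,0) succ=(2,0,0) retry=(0,2,1)

counter=5 r=(4,3,0) succ=(2,0,0) retry=(0,2,1)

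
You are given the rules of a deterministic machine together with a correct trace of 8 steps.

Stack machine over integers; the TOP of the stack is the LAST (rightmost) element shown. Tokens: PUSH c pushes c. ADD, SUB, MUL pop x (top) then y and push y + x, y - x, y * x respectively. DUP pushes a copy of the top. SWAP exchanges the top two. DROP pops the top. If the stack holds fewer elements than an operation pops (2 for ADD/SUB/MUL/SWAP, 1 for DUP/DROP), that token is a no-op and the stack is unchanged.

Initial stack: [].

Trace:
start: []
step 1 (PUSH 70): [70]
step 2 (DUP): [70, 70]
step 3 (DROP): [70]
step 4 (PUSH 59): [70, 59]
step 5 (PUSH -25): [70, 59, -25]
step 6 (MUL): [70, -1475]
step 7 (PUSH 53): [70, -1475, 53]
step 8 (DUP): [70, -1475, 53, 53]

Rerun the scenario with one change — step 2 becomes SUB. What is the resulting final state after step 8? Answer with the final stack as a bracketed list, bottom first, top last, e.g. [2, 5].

[-1475, 53, 53]

(re-executing from step 2 with the substitution; state before step 2: [70])
step 2 (SUB): [70]
step 3 (DROP): []
step 4 (PUSH 59): [59]
step 5 (PUSH -25): [59, -25]
step 6 (MUL): [-1475]
step 7 (PUSH 53): [-1475, 53]
step 8 (DUP): [-1475, 53, 53]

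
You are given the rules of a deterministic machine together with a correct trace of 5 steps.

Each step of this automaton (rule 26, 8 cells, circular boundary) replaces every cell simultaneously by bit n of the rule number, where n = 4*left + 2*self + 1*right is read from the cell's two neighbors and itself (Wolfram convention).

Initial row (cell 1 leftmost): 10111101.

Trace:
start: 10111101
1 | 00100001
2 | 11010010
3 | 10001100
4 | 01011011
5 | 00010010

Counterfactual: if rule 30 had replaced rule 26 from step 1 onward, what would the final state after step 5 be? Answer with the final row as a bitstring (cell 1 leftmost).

10110111

(re-executing steps 1..5 under rule 30; state before step 1: 10111101)
1 | 00100001
2 | 11110011
3 | 00001110
4 | 00011001
5 | 10110111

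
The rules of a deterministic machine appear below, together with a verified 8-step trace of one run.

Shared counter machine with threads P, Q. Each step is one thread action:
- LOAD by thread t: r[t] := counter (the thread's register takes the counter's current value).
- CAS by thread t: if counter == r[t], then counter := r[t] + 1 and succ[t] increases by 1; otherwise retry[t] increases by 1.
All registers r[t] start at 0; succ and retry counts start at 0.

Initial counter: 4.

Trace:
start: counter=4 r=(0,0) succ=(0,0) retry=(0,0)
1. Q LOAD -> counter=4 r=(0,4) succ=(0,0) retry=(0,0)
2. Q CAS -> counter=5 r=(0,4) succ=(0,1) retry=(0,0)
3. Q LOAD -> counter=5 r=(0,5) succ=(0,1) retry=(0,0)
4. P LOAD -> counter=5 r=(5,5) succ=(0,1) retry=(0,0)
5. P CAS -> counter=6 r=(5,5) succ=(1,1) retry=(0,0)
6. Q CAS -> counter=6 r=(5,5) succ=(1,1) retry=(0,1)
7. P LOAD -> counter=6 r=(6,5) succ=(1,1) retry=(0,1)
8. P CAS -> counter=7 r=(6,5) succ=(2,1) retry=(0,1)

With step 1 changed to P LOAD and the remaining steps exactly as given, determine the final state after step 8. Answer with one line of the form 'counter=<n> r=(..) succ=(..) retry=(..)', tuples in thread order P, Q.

(re-executing from step 1 with the substitution; state before step 1: counter=4 r=(0,0) succ=(0,0) retry=(0,0))
1. P LOAD -> counter=4 r=(4,0) succ=(0,0) retry=(0,0)
2. Q CAS -> counter=4 r=(4,0) succ=(0,0) retry=(0,1)
3. Q LOAD -> counter=4 r=(4,4) succ=(0,0) retry=(0,1)
4. P LOAD -> counter=4 r=(4,4) succ=(0,0) retry=(0,1)
5. P CAS -> counter=5 r=(4,4) succ=(1,0) retry=(0,1)
6. Q CAS -> counter=5 r=(4,4) succ=(1,0) retry=(0,2)
7. P LOAD -> counter=5 r=(5,4) succ=(1,0) retry=(0,2)
8. P CAS -> counter=6 r=(5,4) succ=(2,0) retry=(0,2)

counter=6 r=(5,4) succ=(2,0) retry=(0,2)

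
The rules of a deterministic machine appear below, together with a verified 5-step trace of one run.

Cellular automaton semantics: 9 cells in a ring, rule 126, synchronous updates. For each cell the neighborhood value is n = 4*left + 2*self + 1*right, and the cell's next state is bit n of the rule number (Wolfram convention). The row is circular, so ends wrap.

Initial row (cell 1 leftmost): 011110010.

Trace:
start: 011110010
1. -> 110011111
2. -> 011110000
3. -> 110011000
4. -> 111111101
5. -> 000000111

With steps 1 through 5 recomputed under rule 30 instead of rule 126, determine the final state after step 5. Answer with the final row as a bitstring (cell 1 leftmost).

101110100

(re-executing steps 1..5 under rule 30; state before step 1: 011110010)
1. -> 110001111
2. -> 001011000
3. -> 011010100
4. -> 110010110
5. -> 101110100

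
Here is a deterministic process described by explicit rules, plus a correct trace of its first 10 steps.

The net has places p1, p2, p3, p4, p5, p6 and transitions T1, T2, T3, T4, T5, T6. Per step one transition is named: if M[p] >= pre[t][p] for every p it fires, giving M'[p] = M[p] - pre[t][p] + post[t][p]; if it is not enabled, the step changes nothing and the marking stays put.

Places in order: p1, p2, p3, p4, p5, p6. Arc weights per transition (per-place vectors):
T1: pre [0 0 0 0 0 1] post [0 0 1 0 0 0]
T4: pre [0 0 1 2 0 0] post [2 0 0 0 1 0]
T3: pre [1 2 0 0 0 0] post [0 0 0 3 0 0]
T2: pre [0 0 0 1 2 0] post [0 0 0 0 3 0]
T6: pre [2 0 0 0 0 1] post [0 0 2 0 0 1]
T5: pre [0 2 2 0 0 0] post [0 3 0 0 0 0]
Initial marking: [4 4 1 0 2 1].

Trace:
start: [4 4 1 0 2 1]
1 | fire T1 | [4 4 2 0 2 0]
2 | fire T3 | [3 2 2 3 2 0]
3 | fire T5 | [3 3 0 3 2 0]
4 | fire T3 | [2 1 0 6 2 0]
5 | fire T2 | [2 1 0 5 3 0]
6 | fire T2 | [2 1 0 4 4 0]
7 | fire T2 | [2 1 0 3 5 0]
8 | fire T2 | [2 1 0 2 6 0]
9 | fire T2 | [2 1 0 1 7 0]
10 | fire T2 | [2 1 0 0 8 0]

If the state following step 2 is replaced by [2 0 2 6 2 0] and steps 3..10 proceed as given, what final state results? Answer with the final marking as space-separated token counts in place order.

2 0 2 0 8 0

state after step 2 := [2 0 2 6 2 0]
3 | fire T5 | [2 0 2 6 2 0]
4 | fire T3 | [2 0 2 6 2 0]
5 | fire T2 | [2 0 2 5 3 0]
6 | fire T2 | [2 0 2 4 4 0]
7 | fire T2 | [2 0 2 3 5 0]
8 | fire T2 | [2 0 2 2 6 0]
9 | fire T2 | [2 0 2 1 7 0]
10 | fire T2 | [2 0 2 0 8 0]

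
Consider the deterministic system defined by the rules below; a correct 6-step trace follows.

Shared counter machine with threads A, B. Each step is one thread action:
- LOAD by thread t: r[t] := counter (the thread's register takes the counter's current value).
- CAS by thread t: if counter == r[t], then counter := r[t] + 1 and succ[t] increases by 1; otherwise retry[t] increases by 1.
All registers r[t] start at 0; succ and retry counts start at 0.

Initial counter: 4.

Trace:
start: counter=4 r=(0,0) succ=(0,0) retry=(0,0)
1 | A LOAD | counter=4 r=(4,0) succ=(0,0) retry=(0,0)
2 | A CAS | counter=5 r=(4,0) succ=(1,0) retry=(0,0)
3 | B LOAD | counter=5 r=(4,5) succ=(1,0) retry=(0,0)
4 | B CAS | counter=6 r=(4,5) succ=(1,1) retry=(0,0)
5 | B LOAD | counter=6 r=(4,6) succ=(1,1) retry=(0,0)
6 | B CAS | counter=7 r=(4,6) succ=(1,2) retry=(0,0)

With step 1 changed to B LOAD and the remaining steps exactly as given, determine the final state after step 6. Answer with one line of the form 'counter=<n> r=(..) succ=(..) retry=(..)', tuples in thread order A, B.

counter=6 r=(0,5) succ=(0,2) retry=(1,0)

(re-executing from step 1 with the substitution; state before step 1: counter=4 r=(0,0) succ=(0,0) retry=(0,0))
1 | B LOAD | counter=4 r=(0,4) succ=(0,0) retry=(0,0)
2 | A CAS | counter=4 r=(0,4) succ=(0,0) retry=(1,0)
3 | B LOAD | counter=4 r=(0,4) succ=(0,0) retry=(1,0)
4 | B CAS | counter=5 r=(0,4) succ=(0,1) retry=(1,0)
5 | B LOAD | counter=5 r=(0,5) succ=(0,1) retry=(1,0)
6 | B CAS | counter=6 r=(0,5) succ=(0,2) retry=(1,0)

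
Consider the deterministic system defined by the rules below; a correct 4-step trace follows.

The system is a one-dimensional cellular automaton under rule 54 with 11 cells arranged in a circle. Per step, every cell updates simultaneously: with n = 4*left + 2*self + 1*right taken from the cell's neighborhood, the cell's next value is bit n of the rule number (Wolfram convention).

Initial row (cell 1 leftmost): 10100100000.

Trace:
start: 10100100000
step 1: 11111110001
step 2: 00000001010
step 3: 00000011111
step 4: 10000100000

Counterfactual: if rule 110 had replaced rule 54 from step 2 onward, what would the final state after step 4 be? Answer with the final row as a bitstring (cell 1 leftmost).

(re-executing steps 2..4 under rule 110; state before step 2: 11111110001)
step 2: 00000010011
step 3: 00000110111
step 4: 00001111101

00001111101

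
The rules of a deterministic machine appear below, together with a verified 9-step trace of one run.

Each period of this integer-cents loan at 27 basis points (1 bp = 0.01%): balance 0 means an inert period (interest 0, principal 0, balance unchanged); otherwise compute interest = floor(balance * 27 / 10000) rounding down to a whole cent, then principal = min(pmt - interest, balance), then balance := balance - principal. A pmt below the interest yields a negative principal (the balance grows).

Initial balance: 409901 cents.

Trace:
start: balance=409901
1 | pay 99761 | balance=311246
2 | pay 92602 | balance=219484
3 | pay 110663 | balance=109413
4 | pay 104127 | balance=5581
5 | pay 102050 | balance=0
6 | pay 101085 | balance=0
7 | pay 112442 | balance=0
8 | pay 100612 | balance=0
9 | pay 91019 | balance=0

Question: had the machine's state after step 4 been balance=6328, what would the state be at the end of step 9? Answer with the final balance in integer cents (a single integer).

0

state after step 4 := balance=6328
5 | pay 102050 | balance=0
6 | pay 101085 | balance=0
7 | pay 112442 | balance=0
8 | pay 100612 | balance=0
9 | pay 91019 | balance=0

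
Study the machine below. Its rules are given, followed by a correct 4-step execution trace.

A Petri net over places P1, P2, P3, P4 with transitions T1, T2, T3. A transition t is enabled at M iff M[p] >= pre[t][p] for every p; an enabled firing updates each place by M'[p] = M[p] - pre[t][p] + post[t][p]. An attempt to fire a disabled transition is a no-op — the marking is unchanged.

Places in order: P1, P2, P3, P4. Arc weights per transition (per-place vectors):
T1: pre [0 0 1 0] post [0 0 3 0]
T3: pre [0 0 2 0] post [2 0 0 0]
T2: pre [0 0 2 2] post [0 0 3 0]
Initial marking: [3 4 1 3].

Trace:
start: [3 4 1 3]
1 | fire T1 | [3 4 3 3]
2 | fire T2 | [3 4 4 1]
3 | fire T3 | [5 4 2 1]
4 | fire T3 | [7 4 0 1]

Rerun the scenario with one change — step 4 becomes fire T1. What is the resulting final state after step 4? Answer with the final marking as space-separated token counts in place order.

5 4 4 1

(re-executing from step 4 with the substitution; state before step 4: [5 4 2 1])
4 | fire T1 | [5 4 4 1]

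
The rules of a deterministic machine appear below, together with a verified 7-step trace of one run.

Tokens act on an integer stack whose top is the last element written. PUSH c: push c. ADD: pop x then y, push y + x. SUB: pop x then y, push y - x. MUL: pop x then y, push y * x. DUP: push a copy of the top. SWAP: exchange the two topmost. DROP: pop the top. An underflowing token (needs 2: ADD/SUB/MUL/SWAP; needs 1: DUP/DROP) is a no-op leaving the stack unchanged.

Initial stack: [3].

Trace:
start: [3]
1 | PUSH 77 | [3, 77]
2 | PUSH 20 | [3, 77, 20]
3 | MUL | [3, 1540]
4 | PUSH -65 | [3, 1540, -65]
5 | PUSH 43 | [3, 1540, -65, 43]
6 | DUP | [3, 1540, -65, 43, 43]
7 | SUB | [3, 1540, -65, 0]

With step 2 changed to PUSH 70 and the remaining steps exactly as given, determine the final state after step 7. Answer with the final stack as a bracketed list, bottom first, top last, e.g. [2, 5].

(re-executing from step 2 with the substitution; state before step 2: [3, 77])
2 | PUSH 70 | [3, 77, 70]
3 | MUL | [3, 5390]
4 | PUSH -65 | [3, 5390, -65]
5 | PUSH 43 | [3, 5390, -65, 43]
6 | DUP | [3, 5390, -65, 43, 43]
7 | SUB | [3, 5390, -65, 0]

[3, 5390, -65, 0]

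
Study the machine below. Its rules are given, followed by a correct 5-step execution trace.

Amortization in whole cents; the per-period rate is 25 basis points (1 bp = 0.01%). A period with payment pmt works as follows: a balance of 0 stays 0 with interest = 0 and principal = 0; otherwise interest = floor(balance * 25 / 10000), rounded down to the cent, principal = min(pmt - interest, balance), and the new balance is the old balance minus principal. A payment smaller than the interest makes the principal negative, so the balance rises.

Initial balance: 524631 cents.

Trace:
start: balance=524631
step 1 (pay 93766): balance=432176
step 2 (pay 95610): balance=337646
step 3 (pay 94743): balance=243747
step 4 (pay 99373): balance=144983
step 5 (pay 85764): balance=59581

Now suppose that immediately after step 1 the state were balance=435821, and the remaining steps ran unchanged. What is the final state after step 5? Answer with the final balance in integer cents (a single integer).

state after step 1 := balance=435821
step 2 (pay 95610): balance=341300
step 3 (pay 94743): balance=247410
step 4 (pay 99373): balance=148655
step 5 (pay 85764): balance=63262

63262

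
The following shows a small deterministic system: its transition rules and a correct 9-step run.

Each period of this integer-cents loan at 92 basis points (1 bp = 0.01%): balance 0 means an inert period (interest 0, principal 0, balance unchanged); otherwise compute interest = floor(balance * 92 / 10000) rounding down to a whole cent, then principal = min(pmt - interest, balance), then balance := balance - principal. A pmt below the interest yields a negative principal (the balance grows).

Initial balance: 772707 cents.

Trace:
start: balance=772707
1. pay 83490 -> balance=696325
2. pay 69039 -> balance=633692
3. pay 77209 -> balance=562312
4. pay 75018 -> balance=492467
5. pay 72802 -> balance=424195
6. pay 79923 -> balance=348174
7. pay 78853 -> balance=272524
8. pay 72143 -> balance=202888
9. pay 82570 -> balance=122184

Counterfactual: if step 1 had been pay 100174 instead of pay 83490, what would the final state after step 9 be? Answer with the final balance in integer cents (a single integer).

(re-executing from step 1 with the substitution; state before step 1: balance=772707)
1. pay 100174 -> balance=679641
2. pay 69039 -> balance=616854
3. pay 77209 -> balance=545320
4. pay 75018 -> balance=475318
5. pay 72802 -> balance=406888
6. pay 79923 -> balance=330708
7. pay 78853 -> balance=254897
8. pay 72143 -> balance=185099
9. pay 82570 -> balance=104231

104231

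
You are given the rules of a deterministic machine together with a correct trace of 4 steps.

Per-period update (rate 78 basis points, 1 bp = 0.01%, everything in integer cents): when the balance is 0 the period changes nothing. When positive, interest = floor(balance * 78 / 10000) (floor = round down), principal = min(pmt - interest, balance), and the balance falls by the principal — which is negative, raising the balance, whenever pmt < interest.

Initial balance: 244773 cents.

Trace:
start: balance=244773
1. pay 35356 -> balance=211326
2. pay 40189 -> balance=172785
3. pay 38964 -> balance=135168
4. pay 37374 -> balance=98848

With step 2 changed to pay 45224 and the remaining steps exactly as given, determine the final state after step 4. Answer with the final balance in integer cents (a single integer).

93734

(re-executing from step 2 with the substitution; state before step 2: balance=211326)
2. pay 45224 -> balance=167750
3. pay 38964 -> balance=130094
4. pay 37374 -> balance=93734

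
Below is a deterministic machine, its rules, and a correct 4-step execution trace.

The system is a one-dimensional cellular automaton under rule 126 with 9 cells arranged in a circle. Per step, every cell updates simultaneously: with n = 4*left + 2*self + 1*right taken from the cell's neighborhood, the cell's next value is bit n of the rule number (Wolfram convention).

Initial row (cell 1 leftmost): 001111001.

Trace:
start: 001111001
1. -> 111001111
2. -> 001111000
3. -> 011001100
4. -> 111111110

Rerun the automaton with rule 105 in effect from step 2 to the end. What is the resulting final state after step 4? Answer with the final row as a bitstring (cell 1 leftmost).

(re-executing steps 2..4 under rule 105; state before step 2: 111001111)
2. -> 001001000
3. -> 100000011
4. -> 101111010

101111010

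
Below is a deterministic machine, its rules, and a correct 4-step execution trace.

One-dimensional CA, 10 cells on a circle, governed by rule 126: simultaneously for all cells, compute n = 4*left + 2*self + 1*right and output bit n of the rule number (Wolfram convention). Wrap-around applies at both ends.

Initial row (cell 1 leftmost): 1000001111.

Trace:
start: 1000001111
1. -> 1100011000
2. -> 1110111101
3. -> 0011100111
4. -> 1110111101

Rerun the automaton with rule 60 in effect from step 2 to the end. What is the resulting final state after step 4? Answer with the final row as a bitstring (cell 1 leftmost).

(re-executing steps 2..4 under rule 60; state before step 2: 1100011000)
2. -> 1010010100
3. -> 1111011110
4. -> 1000110001

1000110001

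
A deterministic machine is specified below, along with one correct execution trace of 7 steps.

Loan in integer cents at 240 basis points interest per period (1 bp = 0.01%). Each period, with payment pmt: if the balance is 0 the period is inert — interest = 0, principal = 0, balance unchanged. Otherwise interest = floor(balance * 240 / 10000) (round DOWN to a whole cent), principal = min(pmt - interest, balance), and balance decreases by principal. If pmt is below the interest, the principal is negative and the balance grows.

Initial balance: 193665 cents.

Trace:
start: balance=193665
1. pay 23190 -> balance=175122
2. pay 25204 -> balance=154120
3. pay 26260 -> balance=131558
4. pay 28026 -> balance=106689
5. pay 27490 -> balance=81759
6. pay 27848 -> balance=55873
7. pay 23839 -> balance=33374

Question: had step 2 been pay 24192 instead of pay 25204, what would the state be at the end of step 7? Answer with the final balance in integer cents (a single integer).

(re-executing from step 2 with the substitution; state before step 2: balance=175122)
2. pay 24192 -> balance=155132
3. pay 26260 -> balance=132595
4. pay 28026 -> balance=107751
5. pay 27490 -> balance=82847
6. pay 27848 -> balance=56987
7. pay 23839 -> balance=34515

34515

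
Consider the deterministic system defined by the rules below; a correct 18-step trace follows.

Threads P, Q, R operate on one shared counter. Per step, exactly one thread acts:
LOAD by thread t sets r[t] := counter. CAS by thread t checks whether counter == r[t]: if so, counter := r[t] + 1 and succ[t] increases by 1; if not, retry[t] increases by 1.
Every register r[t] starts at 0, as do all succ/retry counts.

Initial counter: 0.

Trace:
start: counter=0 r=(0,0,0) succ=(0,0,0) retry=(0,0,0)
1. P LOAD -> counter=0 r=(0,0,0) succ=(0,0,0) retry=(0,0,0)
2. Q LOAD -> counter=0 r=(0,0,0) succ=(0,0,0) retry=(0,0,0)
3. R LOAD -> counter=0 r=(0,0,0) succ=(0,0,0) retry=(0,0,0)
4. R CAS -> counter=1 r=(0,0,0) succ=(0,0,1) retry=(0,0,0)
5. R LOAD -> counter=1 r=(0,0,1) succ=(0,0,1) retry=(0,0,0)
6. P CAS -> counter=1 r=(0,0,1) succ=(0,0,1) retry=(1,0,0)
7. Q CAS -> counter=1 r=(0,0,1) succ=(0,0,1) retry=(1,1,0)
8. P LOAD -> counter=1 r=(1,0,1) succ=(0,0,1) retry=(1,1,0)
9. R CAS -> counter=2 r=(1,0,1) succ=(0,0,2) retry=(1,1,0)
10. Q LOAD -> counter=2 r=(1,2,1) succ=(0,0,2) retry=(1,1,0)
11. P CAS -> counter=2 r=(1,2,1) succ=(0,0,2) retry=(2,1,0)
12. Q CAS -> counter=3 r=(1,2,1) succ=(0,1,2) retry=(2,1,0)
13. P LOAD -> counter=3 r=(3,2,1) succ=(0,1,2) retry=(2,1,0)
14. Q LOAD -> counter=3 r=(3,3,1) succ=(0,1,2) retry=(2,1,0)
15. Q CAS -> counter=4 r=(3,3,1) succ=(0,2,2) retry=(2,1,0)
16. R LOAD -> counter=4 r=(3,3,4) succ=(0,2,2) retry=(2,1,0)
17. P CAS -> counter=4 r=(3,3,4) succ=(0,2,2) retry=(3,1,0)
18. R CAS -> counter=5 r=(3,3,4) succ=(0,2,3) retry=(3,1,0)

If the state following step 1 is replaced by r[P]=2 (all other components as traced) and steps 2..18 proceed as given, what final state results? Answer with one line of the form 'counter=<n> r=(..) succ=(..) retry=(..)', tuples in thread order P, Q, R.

counter=5 r=(3,3,4) succ=(0,2,3) retry=(3,1,0)

state after step 1 := counter=0 r=(2,0,0) succ=(0,0,0) retry=(0,0,0)
2. Q LOAD -> counter=0 r=(2,0,0) succ=(0,0,0) retry=(0,0,0)
3. R LOAD -> counter=0 r=(2,0,0) succ=(0,0,0) retry=(0,0,0)
4. R CAS -> counter=1 r=(2,0,0) succ=(0,0,1) retry=(0,0,0)
5. R LOAD -> counter=1 r=(2,0,1) succ=(0,0,1) retry=(0,0,0)
6. P CAS -> counter=1 r=(2,0,1) succ=(0,0,1) retry=(1,0,0)
7. Q CAS -> counter=1 r=(2,0,1) succ=(0,0,1) retry=(1,1,0)
8. P LOAD -> counter=1 r=(1,0,1) succ=(0,0,1) retry=(1,1,0)
9. R CAS -> counter=2 r=(1,0,1) succ=(0,0,2) retry=(1,1,0)
10. Q LOAD -> counter=2 r=(1,2,1) succ=(0,0,2) retry=(1,1,0)
11. P CAS -> counter=2 r=(1,2,1) succ=(0,0,2) retry=(2,1,0)
12. Q CAS -> counter=3 r=(1,2,1) succ=(0,1,2) retry=(2,1,0)
13. P LOAD -> counter=3 r=(3,2,1) succ=(0,1,2) retry=(2,1,0)
14. Q LOAD -> counter=3 r=(3,3,1) succ=(0,1,2) retry=(2,1,0)
15. Q CAS -> counter=4 r=(3,3,1) succ=(0,2,2) retry=(2,1,0)
16. R LOAD -> counter=4 r=(3,3,4) succ=(0,2,2) retry=(2,1,0)
17. P CAS -> counter=4 r=(3,3,4) succ=(0,2,2) retry=(3,1,0)
18. R CAS -> counter=5 r=(3,3,4) succ=(0,2,3) retry=(3,1,0)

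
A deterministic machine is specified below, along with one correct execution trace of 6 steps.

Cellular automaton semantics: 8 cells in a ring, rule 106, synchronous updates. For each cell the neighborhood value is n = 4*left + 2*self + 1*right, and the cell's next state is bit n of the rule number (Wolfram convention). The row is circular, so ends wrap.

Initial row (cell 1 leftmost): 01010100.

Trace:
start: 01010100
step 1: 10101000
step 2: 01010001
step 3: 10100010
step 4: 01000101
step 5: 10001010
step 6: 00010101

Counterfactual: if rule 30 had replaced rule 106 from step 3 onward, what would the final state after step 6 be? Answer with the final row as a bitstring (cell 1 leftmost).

00010000

(re-executing steps 3..6 under rule 30; state before step 3: 01010001)
step 3: 01011011
step 4: 01010010
step 5: 11011111
step 6: 00010000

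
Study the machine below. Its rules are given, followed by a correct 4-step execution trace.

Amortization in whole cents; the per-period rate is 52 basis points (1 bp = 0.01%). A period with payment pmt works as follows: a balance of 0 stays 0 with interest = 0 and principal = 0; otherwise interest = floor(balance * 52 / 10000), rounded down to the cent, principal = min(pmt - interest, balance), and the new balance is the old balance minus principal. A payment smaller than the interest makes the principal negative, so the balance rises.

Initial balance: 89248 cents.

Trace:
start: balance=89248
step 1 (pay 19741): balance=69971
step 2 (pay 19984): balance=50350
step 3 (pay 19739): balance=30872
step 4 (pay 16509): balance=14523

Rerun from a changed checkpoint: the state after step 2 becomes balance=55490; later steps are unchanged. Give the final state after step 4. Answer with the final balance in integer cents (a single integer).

state after step 2 := balance=55490
step 3 (pay 19739): balance=36039
step 4 (pay 16509): balance=19717

19717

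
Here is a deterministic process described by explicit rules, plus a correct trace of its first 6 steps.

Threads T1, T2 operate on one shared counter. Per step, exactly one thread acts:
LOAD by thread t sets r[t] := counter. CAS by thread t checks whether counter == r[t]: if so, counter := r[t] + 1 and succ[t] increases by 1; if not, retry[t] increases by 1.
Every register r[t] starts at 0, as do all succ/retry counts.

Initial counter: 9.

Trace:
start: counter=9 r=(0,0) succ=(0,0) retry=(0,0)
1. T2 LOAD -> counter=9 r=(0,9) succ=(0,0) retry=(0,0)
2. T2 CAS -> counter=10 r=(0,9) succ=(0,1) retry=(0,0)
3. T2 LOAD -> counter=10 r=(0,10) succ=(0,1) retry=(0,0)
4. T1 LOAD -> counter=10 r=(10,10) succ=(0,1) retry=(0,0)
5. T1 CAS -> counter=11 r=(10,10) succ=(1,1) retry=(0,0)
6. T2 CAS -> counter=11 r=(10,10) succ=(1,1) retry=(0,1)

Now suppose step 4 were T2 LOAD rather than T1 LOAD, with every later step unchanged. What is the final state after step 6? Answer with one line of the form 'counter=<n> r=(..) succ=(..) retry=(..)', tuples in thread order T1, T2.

counter=11 r=(0,10) succ=(0,2) retry=(1,0)

(re-executing from step 4 with the substitution; state before step 4: counter=10 r=(0,10) succ=(0,1) retry=(0,0))
4. T2 LOAD -> counter=10 r=(0,10) succ=(0,1) retry=(0,0)
5. T1 CAS -> counter=10 r=(0,10) succ=(0,1) retry=(1,0)
6. T2 CAS -> counter=11 r=(0,10) succ=(0,2) retry=(1,0)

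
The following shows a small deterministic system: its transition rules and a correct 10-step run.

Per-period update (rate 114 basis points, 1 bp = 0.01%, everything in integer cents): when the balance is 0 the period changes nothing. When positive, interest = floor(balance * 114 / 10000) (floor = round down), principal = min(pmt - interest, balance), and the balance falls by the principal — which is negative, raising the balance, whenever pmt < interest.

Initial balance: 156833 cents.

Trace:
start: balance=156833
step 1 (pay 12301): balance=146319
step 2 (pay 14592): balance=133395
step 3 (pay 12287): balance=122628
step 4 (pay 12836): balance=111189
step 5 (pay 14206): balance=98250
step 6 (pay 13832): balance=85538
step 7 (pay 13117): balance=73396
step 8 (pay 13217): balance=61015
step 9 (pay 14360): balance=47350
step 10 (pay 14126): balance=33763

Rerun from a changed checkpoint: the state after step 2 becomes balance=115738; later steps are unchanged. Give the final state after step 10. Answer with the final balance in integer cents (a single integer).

14430

state after step 2 := balance=115738
step 3 (pay 12287): balance=104770
step 4 (pay 12836): balance=93128
step 5 (pay 14206): balance=79983
step 6 (pay 13832): balance=67062
step 7 (pay 13117): balance=54709
step 8 (pay 13217): balance=42115
step 9 (pay 14360): balance=28235
step 10 (pay 14126): balance=14430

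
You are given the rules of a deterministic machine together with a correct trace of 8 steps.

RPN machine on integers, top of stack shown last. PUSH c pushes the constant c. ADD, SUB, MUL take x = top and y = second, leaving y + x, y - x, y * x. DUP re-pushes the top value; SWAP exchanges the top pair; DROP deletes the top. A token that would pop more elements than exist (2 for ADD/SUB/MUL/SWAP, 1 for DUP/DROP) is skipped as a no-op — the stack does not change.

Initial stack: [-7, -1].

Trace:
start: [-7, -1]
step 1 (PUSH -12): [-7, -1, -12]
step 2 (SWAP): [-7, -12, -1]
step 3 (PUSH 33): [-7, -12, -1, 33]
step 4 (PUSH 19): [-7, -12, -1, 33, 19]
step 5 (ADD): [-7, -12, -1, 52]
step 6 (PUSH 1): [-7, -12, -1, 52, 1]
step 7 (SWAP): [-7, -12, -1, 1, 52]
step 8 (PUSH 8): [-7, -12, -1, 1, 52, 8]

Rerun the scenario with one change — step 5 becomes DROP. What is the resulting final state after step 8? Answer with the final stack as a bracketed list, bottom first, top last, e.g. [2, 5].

(re-executing from step 5 with the substitution; state before step 5: [-7, -12, -1, 33, 19])
step 5 (DROP): [-7, -12, -1, 33]
step 6 (PUSH 1): [-7, -12, -1, 33, 1]
step 7 (SWAP): [-7, -12, -1, 1, 33]
step 8 (PUSH 8): [-7, -12, -1, 1, 33, 8]

[-7, -12, -1, 1, 33, 8]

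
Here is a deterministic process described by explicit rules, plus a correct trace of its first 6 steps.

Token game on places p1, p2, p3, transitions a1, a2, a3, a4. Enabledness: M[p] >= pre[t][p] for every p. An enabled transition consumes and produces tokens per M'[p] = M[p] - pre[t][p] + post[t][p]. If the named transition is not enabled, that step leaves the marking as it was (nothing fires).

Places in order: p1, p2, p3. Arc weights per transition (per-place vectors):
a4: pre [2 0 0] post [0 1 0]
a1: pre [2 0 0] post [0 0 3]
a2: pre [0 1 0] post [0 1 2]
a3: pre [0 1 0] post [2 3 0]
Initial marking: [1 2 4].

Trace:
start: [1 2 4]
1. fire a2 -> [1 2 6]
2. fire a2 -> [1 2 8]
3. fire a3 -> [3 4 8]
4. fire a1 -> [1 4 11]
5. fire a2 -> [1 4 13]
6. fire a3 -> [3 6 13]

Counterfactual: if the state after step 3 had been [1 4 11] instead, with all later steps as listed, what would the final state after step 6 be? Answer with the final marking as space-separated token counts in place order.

state after step 3 := [1 4 11]
4. fire a1 -> [1 4 11]
5. fire a2 -> [1 4 13]
6. fire a3 -> [3 6 13]

3 6 13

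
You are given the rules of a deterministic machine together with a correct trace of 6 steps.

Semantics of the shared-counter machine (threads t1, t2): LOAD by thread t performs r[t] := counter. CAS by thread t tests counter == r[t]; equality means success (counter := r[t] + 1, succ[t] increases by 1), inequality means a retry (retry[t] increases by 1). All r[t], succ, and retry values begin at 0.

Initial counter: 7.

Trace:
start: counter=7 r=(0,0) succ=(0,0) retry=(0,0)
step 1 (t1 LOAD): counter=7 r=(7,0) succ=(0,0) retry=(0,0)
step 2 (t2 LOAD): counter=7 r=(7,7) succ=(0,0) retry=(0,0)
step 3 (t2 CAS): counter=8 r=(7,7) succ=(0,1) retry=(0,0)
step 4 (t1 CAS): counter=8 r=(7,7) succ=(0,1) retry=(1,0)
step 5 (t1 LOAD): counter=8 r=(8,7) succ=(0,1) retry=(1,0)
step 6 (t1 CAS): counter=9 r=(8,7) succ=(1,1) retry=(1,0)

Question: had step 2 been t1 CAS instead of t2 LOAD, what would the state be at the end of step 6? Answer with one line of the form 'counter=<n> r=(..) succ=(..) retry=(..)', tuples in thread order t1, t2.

counter=9 r=(8,0) succ=(2,0) retry=(1,1)

(re-executing from step 2 with the substitution; state before step 2: counter=7 r=(7,0) succ=(0,0) retry=(0,0))
step 2 (t1 CAS): counter=8 r=(7,0) succ=(1,0) retry=(0,0)
step 3 (t2 CAS): counter=8 r=(7,0) succ=(1,0) retry=(0,1)
step 4 (t1 CAS): counter=8 r=(7,0) succ=(1,0) retry=(1,1)
step 5 (t1 LOAD): counter=8 r=(8,0) succ=(1,0) retry=(1,1)
step 6 (t1 CAS): counter=9 r=(8,0) succ=(2,0) retry=(1,1)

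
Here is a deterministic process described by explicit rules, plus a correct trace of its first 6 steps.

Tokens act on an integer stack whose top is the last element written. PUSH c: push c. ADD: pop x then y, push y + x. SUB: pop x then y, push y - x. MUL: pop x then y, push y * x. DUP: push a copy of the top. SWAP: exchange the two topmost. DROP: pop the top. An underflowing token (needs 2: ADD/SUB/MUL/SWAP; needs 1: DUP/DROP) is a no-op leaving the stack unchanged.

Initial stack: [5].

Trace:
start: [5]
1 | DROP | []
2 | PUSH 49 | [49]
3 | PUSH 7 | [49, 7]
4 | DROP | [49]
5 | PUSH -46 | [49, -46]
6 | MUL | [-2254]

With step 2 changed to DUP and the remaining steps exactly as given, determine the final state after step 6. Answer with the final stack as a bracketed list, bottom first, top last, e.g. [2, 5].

[-46]

(re-executing from step 2 with the substitution; state before step 2: [])
2 | DUP | []
3 | PUSH 7 | [7]
4 | DROP | []
5 | PUSH -46 | [-46]
6 | MUL | [-46]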